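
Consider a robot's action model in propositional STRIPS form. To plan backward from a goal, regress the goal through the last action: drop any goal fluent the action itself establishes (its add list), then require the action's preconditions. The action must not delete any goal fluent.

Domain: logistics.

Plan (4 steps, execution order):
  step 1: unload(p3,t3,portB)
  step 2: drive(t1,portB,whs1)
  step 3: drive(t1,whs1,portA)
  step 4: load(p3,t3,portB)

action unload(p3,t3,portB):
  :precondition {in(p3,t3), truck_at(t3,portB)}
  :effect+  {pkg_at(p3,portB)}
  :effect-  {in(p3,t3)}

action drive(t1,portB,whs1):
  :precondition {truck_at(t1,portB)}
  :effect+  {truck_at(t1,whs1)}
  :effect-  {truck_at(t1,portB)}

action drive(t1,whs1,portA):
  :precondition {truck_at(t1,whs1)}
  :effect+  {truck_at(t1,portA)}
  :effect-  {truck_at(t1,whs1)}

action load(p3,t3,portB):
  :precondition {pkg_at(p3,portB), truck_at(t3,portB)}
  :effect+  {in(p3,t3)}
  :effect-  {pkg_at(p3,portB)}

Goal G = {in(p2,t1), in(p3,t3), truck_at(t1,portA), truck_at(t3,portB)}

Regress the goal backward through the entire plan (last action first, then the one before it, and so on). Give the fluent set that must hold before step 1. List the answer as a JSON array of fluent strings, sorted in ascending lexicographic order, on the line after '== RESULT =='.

Regress step by step:
  through step 4 (load(p3,t3,portB)): drop {in(p3,t3)}, keep {in(p2,t1), truck_at(t1,portA), truck_at(t3,portB)}, require {pkg_at(p3,portB), truck_at(t3,portB)}
    → {in(p2,t1), pkg_at(p3,portB), truck_at(t1,portA), truck_at(t3,portB)}
  through step 3 (drive(t1,whs1,portA)): drop {truck_at(t1,portA)}, keep {in(p2,t1), pkg_at(p3,portB), truck_at(t3,portB)}, require {truck_at(t1,whs1)}
    → {in(p2,t1), pkg_at(p3,portB), truck_at(t1,whs1), truck_at(t3,portB)}
  through step 2 (drive(t1,portB,whs1)): drop {truck_at(t1,whs1)}, keep {in(p2,t1), pkg_at(p3,portB), truck_at(t3,portB)}, require {truck_at(t1,portB)}
    → {in(p2,t1), pkg_at(p3,portB), truck_at(t1,portB), truck_at(t3,portB)}
  through step 1 (unload(p3,t3,portB)): drop {pkg_at(p3,portB)}, keep {in(p2,t1), truck_at(t1,portB), truck_at(t3,portB)}, require {in(p3,t3), truck_at(t3,portB)}
    → {in(p2,t1), in(p3,t3), truck_at(t1,portB), truck_at(t3,portB)}

== RESULT ==
["in(p2,t1)", "in(p3,t3)", "truck_at(t1,portB)", "truck_at(t3,portB)"]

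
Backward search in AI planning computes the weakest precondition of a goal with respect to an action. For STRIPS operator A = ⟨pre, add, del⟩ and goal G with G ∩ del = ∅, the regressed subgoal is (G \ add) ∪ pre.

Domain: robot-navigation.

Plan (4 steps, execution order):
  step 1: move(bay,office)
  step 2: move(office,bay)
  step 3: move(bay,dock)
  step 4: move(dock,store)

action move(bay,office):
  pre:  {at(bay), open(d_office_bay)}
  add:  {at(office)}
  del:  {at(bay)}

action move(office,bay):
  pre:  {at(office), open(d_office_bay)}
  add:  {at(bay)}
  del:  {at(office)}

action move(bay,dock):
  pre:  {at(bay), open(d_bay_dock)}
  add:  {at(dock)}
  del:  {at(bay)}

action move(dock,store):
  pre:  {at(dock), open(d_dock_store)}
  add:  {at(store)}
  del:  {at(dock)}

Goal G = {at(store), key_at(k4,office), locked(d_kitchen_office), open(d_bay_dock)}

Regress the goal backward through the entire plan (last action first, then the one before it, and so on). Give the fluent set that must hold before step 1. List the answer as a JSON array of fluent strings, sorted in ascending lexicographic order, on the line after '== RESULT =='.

Regress step by step:
  through step 4 (move(dock,store)): drop {at(store)}, keep {key_at(k4,office), locked(d_kitchen_office), open(d_bay_dock)}, require {at(dock), open(d_dock_store)}
    → {at(dock), key_at(k4,office), locked(d_kitchen_office), open(d_bay_dock), open(d_dock_store)}
  through step 3 (move(bay,dock)): drop {at(dock)}, keep {key_at(k4,office), locked(d_kitchen_office), open(d_bay_dock), open(d_dock_store)}, require {at(bay), open(d_bay_dock)}
    → {at(bay), key_at(k4,office), locked(d_kitchen_office), open(d_bay_dock), open(d_dock_store)}
  through step 2 (move(office,bay)): drop {at(bay)}, keep {key_at(k4,office), locked(d_kitchen_office), open(d_bay_dock), open(d_dock_store)}, require {at(office), open(d_office_bay)}
    → {at(office), key_at(k4,office), locked(d_kitchen_office), open(d_bay_dock), open(d_dock_store), open(d_office_bay)}
  through step 1 (move(bay,office)): drop {at(office)}, keep {key_at(k4,office), locked(d_kitchen_office), open(d_bay_dock), open(d_dock_store), open(d_office_bay)}, require {at(bay), open(d_office_bay)}
    → {at(bay), key_at(k4,office), locked(d_kitchen_office), open(d_bay_dock), open(d_dock_store), open(d_office_bay)}

== RESULT ==
["at(bay)", "key_at(k4,office)", "locked(d_kitchen_office)", "open(d_bay_dock)", "open(d_dock_store)", "open(d_office_bay)"]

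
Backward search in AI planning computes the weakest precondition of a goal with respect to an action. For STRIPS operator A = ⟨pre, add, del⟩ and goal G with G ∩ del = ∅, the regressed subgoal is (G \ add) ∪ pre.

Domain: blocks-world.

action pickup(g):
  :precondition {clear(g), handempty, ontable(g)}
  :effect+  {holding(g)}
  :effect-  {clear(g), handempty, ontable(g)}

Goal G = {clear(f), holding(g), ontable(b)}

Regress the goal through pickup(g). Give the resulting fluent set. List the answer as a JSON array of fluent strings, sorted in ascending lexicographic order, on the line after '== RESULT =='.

Regress:
  G ∩ del = {}  (empty — regression defined)
  G \ add = {clear(f), holding(g), ontable(b)} \ {holding(g)} = {clear(f), ontable(b)}
  ∪ pre   = {clear(f), ontable(b)} ∪ {clear(g), handempty, ontable(g)}
          = {clear(f), clear(g), handempty, ontable(b), ontable(g)}

== RESULT ==
["clear(f)", "clear(g)", "handempty", "ontable(b)", "ontable(g)"]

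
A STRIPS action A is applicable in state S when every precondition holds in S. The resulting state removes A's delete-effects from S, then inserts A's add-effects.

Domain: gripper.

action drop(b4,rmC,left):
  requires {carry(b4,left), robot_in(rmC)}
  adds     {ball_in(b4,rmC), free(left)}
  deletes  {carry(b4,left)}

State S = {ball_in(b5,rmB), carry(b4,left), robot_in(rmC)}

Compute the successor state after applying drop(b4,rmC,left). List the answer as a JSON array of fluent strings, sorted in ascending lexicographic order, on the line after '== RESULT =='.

Progress:
  pre ⊆ S: {carry(b4,left), robot_in(rmC)} ⊆ S  — applicable
  S \ del = {ball_in(b5,rmB), robot_in(rmC)}
  ∪ add   = {ball_in(b4,rmC), ball_in(b5,rmB), free(left), robot_in(rmC)}

== RESULT ==
["ball_in(b4,rmC)", "ball_in(b5,rmB)", "free(left)", "robot_in(rmC)"]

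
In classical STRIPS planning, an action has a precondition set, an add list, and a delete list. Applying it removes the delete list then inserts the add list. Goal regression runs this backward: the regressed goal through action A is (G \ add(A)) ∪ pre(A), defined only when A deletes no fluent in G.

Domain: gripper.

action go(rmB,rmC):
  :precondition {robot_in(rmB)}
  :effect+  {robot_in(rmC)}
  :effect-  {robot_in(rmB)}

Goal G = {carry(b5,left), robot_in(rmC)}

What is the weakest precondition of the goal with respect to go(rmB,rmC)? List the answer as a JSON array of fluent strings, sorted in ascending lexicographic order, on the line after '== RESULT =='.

Compute (G \ add) ∪ pre:
  G ∩ del = {}  (empty — regression defined)
  G \ add = {carry(b5,left), robot_in(rmC)} \ {robot_in(rmC)} = {carry(b5,left)}
  ∪ pre   = {carry(b5,left)} ∪ {robot_in(rmB)}
          = {carry(b5,left), robot_in(rmB)}

== RESULT ==
["carry(b5,left)", "robot_in(rmB)"]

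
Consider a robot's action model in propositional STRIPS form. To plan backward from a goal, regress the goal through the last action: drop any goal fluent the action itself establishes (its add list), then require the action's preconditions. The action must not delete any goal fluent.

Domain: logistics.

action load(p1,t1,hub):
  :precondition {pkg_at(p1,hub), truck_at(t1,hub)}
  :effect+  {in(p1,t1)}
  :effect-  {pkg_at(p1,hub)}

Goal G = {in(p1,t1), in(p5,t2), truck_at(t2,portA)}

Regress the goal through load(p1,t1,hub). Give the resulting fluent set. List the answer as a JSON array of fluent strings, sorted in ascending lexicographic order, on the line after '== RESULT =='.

Compute (G \ add) ∪ pre:
  G ∩ del = {}  (empty — regression defined)
  G \ add = {in(p1,t1), in(p5,t2), truck_at(t2,portA)} \ {in(p1,t1)} = {in(p5,t2), truck_at(t2,portA)}
  ∪ pre   = {in(p5,t2), truck_at(t2,portA)} ∪ {pkg_at(p1,hub), truck_at(t1,hub)}
          = {in(p5,t2), pkg_at(p1,hub), truck_at(t1,hub), truck_at(t2,portA)}

== RESULT ==
["in(p5,t2)", "pkg_at(p1,hub)", "truck_at(t1,hub)", "truck_at(t2,portA)"]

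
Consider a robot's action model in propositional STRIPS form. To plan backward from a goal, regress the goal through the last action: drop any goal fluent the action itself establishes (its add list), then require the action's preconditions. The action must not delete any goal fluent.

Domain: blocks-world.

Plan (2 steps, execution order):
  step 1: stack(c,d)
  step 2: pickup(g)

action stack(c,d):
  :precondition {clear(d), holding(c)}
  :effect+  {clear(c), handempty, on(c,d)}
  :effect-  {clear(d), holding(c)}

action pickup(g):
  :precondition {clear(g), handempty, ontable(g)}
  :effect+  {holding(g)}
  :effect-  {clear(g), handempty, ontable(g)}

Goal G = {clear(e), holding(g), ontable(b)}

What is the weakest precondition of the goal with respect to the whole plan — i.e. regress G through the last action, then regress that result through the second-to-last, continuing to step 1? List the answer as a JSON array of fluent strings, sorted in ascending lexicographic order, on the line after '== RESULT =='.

Regress step by step:
  through step 2 (pickup(g)): drop {holding(g)}, keep {clear(e), ontable(b)}, require {clear(g), handempty, ontable(g)}
    → {clear(e), clear(g), handempty, ontable(b), ontable(g)}
  through step 1 (stack(c,d)): drop {handempty}, keep {clear(e), clear(g), ontable(b), ontable(g)}, require {clear(d), holding(c)}
    → {clear(d), clear(e), clear(g), holding(c), ontable(b), ontable(g)}

== RESULT ==
["clear(d)", "clear(e)", "clear(g)", "holding(c)", "ontable(b)", "ontable(g)"]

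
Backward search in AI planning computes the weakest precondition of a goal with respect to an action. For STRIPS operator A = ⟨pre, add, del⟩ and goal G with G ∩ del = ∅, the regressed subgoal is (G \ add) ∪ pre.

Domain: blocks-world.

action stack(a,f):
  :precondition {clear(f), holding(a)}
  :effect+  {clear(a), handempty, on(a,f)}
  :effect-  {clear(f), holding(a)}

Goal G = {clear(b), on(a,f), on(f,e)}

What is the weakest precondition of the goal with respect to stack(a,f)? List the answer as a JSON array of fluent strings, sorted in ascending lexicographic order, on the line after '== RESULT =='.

Compute (G \ add) ∪ pre:
  G ∩ del = {}  (empty — regression defined)
  G \ add = {clear(b), on(a,f), on(f,e)} \ {clear(a), handempty, on(a,f)} = {clear(b), on(f,e)}
  ∪ pre   = {clear(b), on(f,e)} ∪ {clear(f), holding(a)}
          = {clear(b), clear(f), holding(a), on(f,e)}

== RESULT ==
["clear(b)", "clear(f)", "holding(a)", "on(f,e)"]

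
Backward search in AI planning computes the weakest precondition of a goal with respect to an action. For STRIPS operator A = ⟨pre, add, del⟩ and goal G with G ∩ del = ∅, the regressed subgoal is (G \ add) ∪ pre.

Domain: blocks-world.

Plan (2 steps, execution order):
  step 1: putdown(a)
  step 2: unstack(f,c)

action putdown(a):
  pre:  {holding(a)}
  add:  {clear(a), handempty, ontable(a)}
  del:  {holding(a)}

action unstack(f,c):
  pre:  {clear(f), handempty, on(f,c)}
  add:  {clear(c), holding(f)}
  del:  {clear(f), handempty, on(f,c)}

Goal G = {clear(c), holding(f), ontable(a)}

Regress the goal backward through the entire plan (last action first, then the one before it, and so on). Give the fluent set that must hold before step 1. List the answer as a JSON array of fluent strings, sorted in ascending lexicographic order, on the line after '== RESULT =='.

Regress step by step:
  through step 2 (unstack(f,c)): drop {clear(c), holding(f)}, keep {ontable(a)}, require {clear(f), handempty, on(f,c)}
    → {clear(f), handempty, on(f,c), ontable(a)}
  through step 1 (putdown(a)): drop {handempty, ontable(a)}, keep {clear(f), on(f,c)}, require {holding(a)}
    → {clear(f), holding(a), on(f,c)}

== RESULT ==
["clear(f)", "holding(a)", "on(f,c)"]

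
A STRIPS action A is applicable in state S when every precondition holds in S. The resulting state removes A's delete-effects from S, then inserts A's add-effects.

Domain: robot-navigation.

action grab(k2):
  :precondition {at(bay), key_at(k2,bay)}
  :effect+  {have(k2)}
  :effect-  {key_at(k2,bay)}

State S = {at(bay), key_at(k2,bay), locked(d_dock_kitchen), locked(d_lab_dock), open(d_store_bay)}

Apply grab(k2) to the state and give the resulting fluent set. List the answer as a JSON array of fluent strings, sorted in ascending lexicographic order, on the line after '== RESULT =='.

Progress:
  pre ⊆ S: {at(bay), key_at(k2,bay)} ⊆ S  — applicable
  S \ del = {at(bay), locked(d_dock_kitchen), locked(d_lab_dock), open(d_store_bay)}
  ∪ add   = {at(bay), have(k2), locked(d_dock_kitchen), locked(d_lab_dock), open(d_store_bay)}

== RESULT ==
["at(bay)", "have(k2)", "locked(d_dock_kitchen)", "locked(d_lab_dock)", "open(d_store_bay)"]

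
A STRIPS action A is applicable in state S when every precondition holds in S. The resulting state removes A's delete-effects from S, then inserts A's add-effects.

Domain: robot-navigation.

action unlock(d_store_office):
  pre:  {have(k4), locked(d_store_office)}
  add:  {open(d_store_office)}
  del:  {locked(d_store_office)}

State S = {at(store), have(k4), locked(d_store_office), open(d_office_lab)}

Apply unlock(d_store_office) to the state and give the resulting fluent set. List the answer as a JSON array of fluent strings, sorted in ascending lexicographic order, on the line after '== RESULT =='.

Progress:
  pre ⊆ S: {have(k4), locked(d_store_office)} ⊆ S  — applicable
  S \ del = {at(store), have(k4), open(d_office_lab)}
  ∪ add   = {at(store), have(k4), open(d_office_lab), open(d_store_office)}

== RESULT ==
["at(store)", "have(k4)", "open(d_office_lab)", "open(d_store_office)"]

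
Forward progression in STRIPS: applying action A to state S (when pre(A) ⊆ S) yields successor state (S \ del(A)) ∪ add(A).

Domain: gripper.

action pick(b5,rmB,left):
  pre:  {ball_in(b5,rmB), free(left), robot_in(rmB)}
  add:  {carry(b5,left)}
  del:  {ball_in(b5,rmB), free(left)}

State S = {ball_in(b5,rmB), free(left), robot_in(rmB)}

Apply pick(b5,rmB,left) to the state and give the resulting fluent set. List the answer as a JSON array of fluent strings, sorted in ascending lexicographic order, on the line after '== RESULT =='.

Compute (S \ del) ∪ add:
  pre ⊆ S: {ball_in(b5,rmB), free(left), robot_in(rmB)} ⊆ S  — applicable
  S \ del = {robot_in(rmB)}
  ∪ add   = {carry(b5,left), robot_in(rmB)}

== RESULT ==
["carry(b5,left)", "robot_in(rmB)"]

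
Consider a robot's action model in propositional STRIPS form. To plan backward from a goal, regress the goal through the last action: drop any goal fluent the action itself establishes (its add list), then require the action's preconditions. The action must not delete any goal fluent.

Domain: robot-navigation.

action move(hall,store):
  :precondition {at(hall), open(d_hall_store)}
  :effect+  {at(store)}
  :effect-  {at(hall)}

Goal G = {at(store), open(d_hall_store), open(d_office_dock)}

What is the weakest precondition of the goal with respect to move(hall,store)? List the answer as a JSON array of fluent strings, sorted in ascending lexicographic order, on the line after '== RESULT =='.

Regress:
  G ∩ del = {}  (empty — regression defined)
  G \ add = {at(store), open(d_hall_store), open(d_office_dock)} \ {at(store)} = {open(d_hall_store), open(d_office_dock)}
  ∪ pre   = {open(d_hall_store), open(d_office_dock)} ∪ {at(hall), open(d_hall_store)}
          = {at(hall), open(d_hall_store), open(d_office_dock)}

== RESULT ==
["at(hall)", "open(d_hall_store)", "open(d_office_dock)"]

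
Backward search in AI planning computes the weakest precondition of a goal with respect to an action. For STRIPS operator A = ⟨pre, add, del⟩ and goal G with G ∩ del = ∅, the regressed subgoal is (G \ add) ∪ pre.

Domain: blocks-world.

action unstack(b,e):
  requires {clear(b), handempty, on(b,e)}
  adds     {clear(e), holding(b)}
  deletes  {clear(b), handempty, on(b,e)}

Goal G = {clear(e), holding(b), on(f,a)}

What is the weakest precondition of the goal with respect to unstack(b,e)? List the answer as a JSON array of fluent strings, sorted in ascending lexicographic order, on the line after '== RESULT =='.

Compute (G \ add) ∪ pre:
  G ∩ del = {}  (empty — regression defined)
  G \ add = {clear(e), holding(b), on(f,a)} \ {clear(e), holding(b)} = {on(f,a)}
  ∪ pre   = {on(f,a)} ∪ {clear(b), handempty, on(b,e)}
          = {clear(b), handempty, on(b,e), on(f,a)}

== RESULT ==
["clear(b)", "handempty", "on(b,e)", "on(f,a)"]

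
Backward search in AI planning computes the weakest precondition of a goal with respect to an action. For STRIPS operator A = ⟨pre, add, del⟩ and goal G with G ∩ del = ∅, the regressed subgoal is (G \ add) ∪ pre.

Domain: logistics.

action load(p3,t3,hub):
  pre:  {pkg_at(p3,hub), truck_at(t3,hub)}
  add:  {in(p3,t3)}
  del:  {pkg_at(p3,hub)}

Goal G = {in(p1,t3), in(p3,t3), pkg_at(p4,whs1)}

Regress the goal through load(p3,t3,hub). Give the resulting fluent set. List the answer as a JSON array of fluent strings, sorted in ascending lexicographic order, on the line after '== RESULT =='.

Regress:
  G ∩ del = {}  (empty — regression defined)
  G \ add = {in(p1,t3), in(p3,t3), pkg_at(p4,whs1)} \ {in(p3,t3)} = {in(p1,t3), pkg_at(p4,whs1)}
  ∪ pre   = {in(p1,t3), pkg_at(p4,whs1)} ∪ {pkg_at(p3,hub), truck_at(t3,hub)}
          = {in(p1,t3), pkg_at(p3,hub), pkg_at(p4,whs1), truck_at(t3,hub)}

== RESULT ==
["in(p1,t3)", "pkg_at(p3,hub)", "pkg_at(p4,whs1)", "truck_at(t3,hub)"]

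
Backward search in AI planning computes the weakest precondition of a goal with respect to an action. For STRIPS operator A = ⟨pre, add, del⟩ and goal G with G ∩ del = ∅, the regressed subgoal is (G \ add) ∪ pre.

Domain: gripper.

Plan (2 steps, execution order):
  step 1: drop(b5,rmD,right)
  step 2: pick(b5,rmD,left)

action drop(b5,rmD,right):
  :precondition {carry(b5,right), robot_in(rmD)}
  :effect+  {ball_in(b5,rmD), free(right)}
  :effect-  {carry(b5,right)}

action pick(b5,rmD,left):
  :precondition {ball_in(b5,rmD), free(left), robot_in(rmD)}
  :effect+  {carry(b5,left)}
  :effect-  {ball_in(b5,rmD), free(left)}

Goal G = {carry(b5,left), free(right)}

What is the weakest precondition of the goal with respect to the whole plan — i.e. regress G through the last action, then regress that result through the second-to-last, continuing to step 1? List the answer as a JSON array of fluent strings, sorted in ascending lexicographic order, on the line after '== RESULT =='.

Work backward from the goal:
  through step 2 (pick(b5,rmD,left)): drop {carry(b5,left)}, keep {free(right)}, require {ball_in(b5,rmD), free(left), robot_in(rmD)}
    → {ball_in(b5,rmD), free(left), free(right), robot_in(rmD)}
  through step 1 (drop(b5,rmD,right)): drop {ball_in(b5,rmD), free(right)}, keep {free(left), robot_in(rmD)}, require {carry(b5,right), robot_in(rmD)}
    → {carry(b5,right), free(left), robot_in(rmD)}

== RESULT ==
["carry(b5,right)", "free(left)", "robot_in(rmD)"]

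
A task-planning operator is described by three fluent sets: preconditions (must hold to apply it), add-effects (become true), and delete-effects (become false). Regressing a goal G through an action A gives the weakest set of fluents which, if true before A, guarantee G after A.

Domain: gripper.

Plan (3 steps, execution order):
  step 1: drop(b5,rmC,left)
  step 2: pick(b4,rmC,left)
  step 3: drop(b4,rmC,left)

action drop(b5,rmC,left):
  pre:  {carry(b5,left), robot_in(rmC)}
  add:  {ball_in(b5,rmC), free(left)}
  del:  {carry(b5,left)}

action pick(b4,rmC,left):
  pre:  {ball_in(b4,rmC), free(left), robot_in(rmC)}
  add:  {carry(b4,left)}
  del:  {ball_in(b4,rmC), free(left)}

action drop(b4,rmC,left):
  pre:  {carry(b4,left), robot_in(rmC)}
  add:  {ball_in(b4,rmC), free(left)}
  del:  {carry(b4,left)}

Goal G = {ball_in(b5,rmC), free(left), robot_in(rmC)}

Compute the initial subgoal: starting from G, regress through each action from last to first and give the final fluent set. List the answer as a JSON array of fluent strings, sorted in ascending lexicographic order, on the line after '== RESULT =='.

Work backward from the goal:
  through step 3 (drop(b4,rmC,left)): drop {free(left)}, keep {ball_in(b5,rmC), robot_in(rmC)}, require {carry(b4,left), robot_in(rmC)}
    → {ball_in(b5,rmC), carry(b4,left), robot_in(rmC)}
  through step 2 (pick(b4,rmC,left)): drop {carry(b4,left)}, keep {ball_in(b5,rmC), robot_in(rmC)}, require {ball_in(b4,rmC), free(left), robot_in(rmC)}
    → {ball_in(b4,rmC), ball_in(b5,rmC), free(left), robot_in(rmC)}
  through step 1 (drop(b5,rmC,left)): drop {ball_in(b5,rmC), free(left)}, keep {ball_in(b4,rmC), robot_in(rmC)}, require {carry(b5,left), robot_in(rmC)}
    → {ball_in(b4,rmC), carry(b5,left), robot_in(rmC)}

== RESULT ==
["ball_in(b4,rmC)", "carry(b5,left)", "robot_in(rmC)"]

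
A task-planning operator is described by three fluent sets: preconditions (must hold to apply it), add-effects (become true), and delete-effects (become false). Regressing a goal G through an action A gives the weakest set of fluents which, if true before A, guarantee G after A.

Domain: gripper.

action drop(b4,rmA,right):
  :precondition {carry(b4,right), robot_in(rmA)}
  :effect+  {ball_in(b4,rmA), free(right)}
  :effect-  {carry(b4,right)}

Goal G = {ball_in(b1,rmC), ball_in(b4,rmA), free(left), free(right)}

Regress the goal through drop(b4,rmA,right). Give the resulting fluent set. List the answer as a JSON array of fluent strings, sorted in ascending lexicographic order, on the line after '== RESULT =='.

Regress:
  G ∩ del = {}  (empty — regression defined)
  G \ add = {ball_in(b1,rmC), ball_in(b4,rmA), free(left), free(right)} \ {ball_in(b4,rmA), free(right)} = {ball_in(b1,rmC), free(left)}
  ∪ pre   = {ball_in(b1,rmC), free(left)} ∪ {carry(b4,right), robot_in(rmA)}
          = {ball_in(b1,rmC), carry(b4,right), free(left), robot_in(rmA)}

== RESULT ==
["ball_in(b1,rmC)", "carry(b4,right)", "free(left)", "robot_in(rmA)"]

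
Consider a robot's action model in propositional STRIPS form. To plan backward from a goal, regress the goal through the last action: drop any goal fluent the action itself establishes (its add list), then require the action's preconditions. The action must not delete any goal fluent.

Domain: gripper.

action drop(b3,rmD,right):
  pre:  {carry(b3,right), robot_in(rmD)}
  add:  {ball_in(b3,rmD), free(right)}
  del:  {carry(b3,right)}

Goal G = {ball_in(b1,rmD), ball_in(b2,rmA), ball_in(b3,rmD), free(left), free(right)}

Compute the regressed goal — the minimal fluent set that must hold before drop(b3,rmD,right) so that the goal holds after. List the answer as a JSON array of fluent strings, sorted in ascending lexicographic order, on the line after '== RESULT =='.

Compute (G \ add) ∪ pre:
  G ∩ del = {}  (empty — regression defined)
  G \ add = {ball_in(b1,rmD), ball_in(b2,rmA), ball_in(b3,rmD), free(left), free(right)} \ {ball_in(b3,rmD), free(right)} = {ball_in(b1,rmD), ball_in(b2,rmA), free(left)}
  ∪ pre   = {ball_in(b1,rmD), ball_in(b2,rmA), free(left)} ∪ {carry(b3,right), robot_in(rmD)}
          = {ball_in(b1,rmD), ball_in(b2,rmA), carry(b3,right), free(left), robot_in(rmD)}

== RESULT ==
["ball_in(b1,rmD)", "ball_in(b2,rmA)", "carry(b3,right)", "free(left)", "robot_in(rmD)"]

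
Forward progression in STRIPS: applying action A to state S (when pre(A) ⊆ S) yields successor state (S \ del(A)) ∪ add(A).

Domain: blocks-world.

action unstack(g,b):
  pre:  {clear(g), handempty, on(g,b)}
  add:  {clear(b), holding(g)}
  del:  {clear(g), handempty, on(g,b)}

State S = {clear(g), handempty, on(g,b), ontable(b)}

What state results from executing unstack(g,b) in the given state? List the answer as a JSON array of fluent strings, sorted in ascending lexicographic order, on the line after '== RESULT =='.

Compute (S \ del) ∪ add:
  pre ⊆ S: {clear(g), handempty, on(g,b)} ⊆ S  — applicable
  S \ del = {ontable(b)}
  ∪ add   = {clear(b), holding(g), ontable(b)}

== RESULT ==
["clear(b)", "holding(g)", "ontable(b)"]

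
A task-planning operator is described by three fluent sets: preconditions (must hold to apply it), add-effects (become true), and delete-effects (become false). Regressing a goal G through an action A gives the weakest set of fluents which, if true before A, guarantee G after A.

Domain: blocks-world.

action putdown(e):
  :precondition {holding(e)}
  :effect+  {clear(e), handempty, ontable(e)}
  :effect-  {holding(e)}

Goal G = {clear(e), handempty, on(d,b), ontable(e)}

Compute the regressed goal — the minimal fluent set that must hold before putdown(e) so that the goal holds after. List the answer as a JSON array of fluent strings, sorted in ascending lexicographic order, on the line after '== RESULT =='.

Compute (G \ add) ∪ pre:
  G ∩ del = {}  (empty — regression defined)
  G \ add = {clear(e), handempty, on(d,b), ontable(e)} \ {clear(e), handempty, ontable(e)} = {on(d,b)}
  ∪ pre   = {on(d,b)} ∪ {holding(e)}
          = {holding(e), on(d,b)}

== RESULT ==
["holding(e)", "on(d,b)"]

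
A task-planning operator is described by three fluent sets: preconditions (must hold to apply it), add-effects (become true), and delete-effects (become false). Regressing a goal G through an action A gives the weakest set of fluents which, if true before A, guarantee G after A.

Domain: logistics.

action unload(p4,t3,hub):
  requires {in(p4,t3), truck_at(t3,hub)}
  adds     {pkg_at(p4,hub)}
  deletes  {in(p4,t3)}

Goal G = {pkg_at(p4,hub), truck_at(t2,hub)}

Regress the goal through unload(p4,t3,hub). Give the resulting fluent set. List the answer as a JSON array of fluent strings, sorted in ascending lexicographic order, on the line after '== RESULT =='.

Regress:
  G ∩ del = {}  (empty — regression defined)
  G \ add = {pkg_at(p4,hub), truck_at(t2,hub)} \ {pkg_at(p4,hub)} = {truck_at(t2,hub)}
  ∪ pre   = {truck_at(t2,hub)} ∪ {in(p4,t3), truck_at(t3,hub)}
          = {in(p4,t3), truck_at(t2,hub), truck_at(t3,hub)}

== RESULT ==
["in(p4,t3)", "truck_at(t2,hub)", "truck_at(t3,hub)"]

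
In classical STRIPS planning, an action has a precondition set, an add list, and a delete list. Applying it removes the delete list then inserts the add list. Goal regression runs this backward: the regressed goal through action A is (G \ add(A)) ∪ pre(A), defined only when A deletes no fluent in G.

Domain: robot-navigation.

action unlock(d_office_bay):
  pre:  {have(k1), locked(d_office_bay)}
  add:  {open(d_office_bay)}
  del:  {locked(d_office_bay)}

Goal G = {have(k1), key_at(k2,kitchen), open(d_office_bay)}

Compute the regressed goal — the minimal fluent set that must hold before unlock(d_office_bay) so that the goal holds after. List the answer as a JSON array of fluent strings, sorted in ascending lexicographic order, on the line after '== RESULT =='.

Regress:
  G ∩ del = {}  (empty — regression defined)
  G \ add = {have(k1), key_at(k2,kitchen), open(d_office_bay)} \ {open(d_office_bay)} = {have(k1), key_at(k2,kitchen)}
  ∪ pre   = {have(k1), key_at(k2,kitchen)} ∪ {have(k1), locked(d_office_bay)}
          = {have(k1), key_at(k2,kitchen), locked(d_office_bay)}

== RESULT ==
["have(k1)", "key_at(k2,kitchen)", "locked(d_office_bay)"]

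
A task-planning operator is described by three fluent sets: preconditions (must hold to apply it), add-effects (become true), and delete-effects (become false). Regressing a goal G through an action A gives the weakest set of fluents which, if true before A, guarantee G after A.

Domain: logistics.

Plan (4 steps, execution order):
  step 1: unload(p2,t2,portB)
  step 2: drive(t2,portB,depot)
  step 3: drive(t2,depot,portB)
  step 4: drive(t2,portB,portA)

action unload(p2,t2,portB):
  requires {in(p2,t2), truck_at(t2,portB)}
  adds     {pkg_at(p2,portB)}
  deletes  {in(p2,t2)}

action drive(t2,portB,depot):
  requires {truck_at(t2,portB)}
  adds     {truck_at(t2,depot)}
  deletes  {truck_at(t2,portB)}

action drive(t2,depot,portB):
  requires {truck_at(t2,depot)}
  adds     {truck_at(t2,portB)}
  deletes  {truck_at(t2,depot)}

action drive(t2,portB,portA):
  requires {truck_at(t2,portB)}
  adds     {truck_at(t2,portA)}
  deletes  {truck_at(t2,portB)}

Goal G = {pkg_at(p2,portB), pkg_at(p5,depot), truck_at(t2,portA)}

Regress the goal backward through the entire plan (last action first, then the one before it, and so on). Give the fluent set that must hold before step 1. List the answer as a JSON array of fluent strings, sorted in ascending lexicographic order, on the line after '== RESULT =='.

Work backward from the goal:
  through step 4 (drive(t2,portB,portA)): drop {truck_at(t2,portA)}, keep {pkg_at(p2,portB), pkg_at(p5,depot)}, require {truck_at(t2,portB)}
    → {pkg_at(p2,portB), pkg_at(p5,depot), truck_at(t2,portB)}
  through step 3 (drive(t2,depot,portB)): drop {truck_at(t2,portB)}, keep {pkg_at(p2,portB), pkg_at(p5,depot)}, require {truck_at(t2,depot)}
    → {pkg_at(p2,portB), pkg_at(p5,depot), truck_at(t2,depot)}
  through step 2 (drive(t2,portB,depot)): drop {truck_at(t2,depot)}, keep {pkg_at(p2,portB), pkg_at(p5,depot)}, require {truck_at(t2,portB)}
    → {pkg_at(p2,portB), pkg_at(p5,depot), truck_at(t2,portB)}
  through step 1 (unload(p2,t2,portB)): drop {pkg_at(p2,portB)}, keep {pkg_at(p5,depot), truck_at(t2,portB)}, require {in(p2,t2), truck_at(t2,portB)}
    → {in(p2,t2), pkg_at(p5,depot), truck_at(t2,portB)}

== RESULT ==
["in(p2,t2)", "pkg_at(p5,depot)", "truck_at(t2,portB)"]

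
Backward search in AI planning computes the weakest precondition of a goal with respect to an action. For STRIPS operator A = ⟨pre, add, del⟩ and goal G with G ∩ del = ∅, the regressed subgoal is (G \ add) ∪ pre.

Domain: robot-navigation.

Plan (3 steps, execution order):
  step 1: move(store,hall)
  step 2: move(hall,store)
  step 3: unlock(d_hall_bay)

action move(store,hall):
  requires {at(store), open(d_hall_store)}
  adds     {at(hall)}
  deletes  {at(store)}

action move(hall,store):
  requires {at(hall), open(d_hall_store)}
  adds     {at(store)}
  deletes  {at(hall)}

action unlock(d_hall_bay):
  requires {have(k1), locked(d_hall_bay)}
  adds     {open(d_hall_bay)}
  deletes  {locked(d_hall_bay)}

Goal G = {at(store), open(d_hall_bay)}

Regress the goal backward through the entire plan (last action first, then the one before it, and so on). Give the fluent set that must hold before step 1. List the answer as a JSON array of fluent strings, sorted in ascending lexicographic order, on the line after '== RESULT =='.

Regress step by step:
  through step 3 (unlock(d_hall_bay)): drop {open(d_hall_bay)}, keep {at(store)}, require {have(k1), locked(d_hall_bay)}
    → {at(store), have(k1), locked(d_hall_bay)}
  through step 2 (move(hall,store)): drop {at(store)}, keep {have(k1), locked(d_hall_bay)}, require {at(hall), open(d_hall_store)}
    → {at(hall), have(k1), locked(d_hall_bay), open(d_hall_store)}
  through step 1 (move(store,hall)): drop {at(hall)}, keep {have(k1), locked(d_hall_bay), open(d_hall_store)}, require {at(store), open(d_hall_store)}
    → {at(store), have(k1), locked(d_hall_bay), open(d_hall_store)}

== RESULT ==
["at(store)", "have(k1)", "locked(d_hall_bay)", "open(d_hall_store)"]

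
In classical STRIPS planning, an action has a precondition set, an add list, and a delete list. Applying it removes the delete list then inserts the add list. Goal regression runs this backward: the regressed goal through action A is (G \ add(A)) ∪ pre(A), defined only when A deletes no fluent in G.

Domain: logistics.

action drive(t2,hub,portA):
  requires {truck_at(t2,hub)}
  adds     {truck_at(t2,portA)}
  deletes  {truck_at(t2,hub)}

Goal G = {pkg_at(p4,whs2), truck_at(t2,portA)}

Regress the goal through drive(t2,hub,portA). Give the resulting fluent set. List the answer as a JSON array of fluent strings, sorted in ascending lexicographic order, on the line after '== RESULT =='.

Compute (G \ add) ∪ pre:
  G ∩ del = {}  (empty — regression defined)
  G \ add = {pkg_at(p4,whs2), truck_at(t2,portA)} \ {truck_at(t2,portA)} = {pkg_at(p4,whs2)}
  ∪ pre   = {pkg_at(p4,whs2)} ∪ {truck_at(t2,hub)}
          = {pkg_at(p4,whs2), truck_at(t2,hub)}

== RESULT ==
["pkg_at(p4,whs2)", "truck_at(t2,hub)"]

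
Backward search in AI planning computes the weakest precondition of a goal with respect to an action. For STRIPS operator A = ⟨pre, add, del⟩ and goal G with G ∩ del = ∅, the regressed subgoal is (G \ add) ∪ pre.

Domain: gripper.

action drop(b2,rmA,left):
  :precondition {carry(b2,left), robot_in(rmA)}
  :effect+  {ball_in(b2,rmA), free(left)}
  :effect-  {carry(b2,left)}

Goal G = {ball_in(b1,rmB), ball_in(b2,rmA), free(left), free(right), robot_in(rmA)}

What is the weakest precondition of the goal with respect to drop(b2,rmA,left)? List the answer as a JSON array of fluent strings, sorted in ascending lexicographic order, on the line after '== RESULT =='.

Compute (G \ add) ∪ pre:
  G ∩ del = {}  (empty — regression defined)
  G \ add = {ball_in(b1,rmB), ball_in(b2,rmA), free(left), free(right), robot_in(rmA)} \ {ball_in(b2,rmA), free(left)} = {ball_in(b1,rmB), free(right), robot_in(rmA)}
  ∪ pre   = {ball_in(b1,rmB), free(right), robot_in(rmA)} ∪ {carry(b2,left), robot_in(rmA)}
          = {ball_in(b1,rmB), carry(b2,left), free(right), robot_in(rmA)}

== RESULT ==
["ball_in(b1,rmB)", "carry(b2,left)", "free(right)", "robot_in(rmA)"]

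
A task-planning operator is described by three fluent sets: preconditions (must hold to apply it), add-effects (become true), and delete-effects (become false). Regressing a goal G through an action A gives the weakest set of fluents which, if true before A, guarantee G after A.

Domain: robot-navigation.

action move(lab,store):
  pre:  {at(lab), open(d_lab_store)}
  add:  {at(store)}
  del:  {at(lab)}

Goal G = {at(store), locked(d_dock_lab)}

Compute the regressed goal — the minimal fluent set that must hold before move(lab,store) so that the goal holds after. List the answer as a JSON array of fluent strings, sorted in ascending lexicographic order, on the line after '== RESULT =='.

Regress:
  G ∩ del = {}  (empty — regression defined)
  G \ add = {at(store), locked(d_dock_lab)} \ {at(store)} = {locked(d_dock_lab)}
  ∪ pre   = {locked(d_dock_lab)} ∪ {at(lab), open(d_lab_store)}
          = {at(lab), locked(d_dock_lab), open(d_lab_store)}

== RESULT ==
["at(lab)", "locked(d_dock_lab)", "open(d_lab_store)"]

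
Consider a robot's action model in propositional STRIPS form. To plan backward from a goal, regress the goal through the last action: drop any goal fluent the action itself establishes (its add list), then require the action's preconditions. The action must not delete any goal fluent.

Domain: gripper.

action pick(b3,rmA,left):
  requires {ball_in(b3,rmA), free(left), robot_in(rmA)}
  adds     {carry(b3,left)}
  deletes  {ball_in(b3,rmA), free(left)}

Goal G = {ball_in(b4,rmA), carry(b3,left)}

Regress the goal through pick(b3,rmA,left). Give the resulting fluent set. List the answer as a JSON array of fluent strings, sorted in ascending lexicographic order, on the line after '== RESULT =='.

Compute (G \ add) ∪ pre:
  G ∩ del = {}  (empty — regression defined)
  G \ add = {ball_in(b4,rmA), carry(b3,left)} \ {carry(b3,left)} = {ball_in(b4,rmA)}
  ∪ pre   = {ball_in(b4,rmA)} ∪ {ball_in(b3,rmA), free(left), robot_in(rmA)}
          = {ball_in(b3,rmA), ball_in(b4,rmA), free(left), robot_in(rmA)}

== RESULT ==
["ball_in(b3,rmA)", "ball_in(b4,rmA)", "free(left)", "robot_in(rmA)"]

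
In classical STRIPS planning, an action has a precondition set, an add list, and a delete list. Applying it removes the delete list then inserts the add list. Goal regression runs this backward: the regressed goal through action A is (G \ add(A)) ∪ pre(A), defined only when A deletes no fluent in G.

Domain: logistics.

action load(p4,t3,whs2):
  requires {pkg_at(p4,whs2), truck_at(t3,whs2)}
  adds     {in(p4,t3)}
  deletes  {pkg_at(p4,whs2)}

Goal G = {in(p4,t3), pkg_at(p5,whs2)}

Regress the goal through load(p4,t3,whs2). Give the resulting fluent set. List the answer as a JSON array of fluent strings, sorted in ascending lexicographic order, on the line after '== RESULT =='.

Compute (G \ add) ∪ pre:
  G ∩ del = {}  (empty — regression defined)
  G \ add = {in(p4,t3), pkg_at(p5,whs2)} \ {in(p4,t3)} = {pkg_at(p5,whs2)}
  ∪ pre   = {pkg_at(p5,whs2)} ∪ {pkg_at(p4,whs2), truck_at(t3,whs2)}
          = {pkg_at(p4,whs2), pkg_at(p5,whs2), truck_at(t3,whs2)}

== RESULT ==
["pkg_at(p4,whs2)", "pkg_at(p5,whs2)", "truck_at(t3,whs2)"]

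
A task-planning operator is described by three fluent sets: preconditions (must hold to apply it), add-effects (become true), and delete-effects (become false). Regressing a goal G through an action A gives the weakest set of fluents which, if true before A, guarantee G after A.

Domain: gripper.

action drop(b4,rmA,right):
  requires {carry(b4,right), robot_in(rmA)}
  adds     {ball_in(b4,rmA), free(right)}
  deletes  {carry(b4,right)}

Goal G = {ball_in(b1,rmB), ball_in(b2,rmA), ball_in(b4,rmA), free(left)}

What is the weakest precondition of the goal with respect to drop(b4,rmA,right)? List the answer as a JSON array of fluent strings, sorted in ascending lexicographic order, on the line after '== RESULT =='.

Compute (G \ add) ∪ pre:
  G ∩ del = {}  (empty — regression defined)
  G \ add = {ball_in(b1,rmB), ball_in(b2,rmA), ball_in(b4,rmA), free(left)} \ {ball_in(b4,rmA), free(right)} = {ball_in(b1,rmB), ball_in(b2,rmA), free(left)}
  ∪ pre   = {ball_in(b1,rmB), ball_in(b2,rmA), free(left)} ∪ {carry(b4,right), robot_in(rmA)}
          = {ball_in(b1,rmB), ball_in(b2,rmA), carry(b4,right), free(left), robot_in(rmA)}

== RESULT ==
["ball_in(b1,rmB)", "ball_in(b2,rmA)", "carry(b4,right)", "free(left)", "robot_in(rmA)"]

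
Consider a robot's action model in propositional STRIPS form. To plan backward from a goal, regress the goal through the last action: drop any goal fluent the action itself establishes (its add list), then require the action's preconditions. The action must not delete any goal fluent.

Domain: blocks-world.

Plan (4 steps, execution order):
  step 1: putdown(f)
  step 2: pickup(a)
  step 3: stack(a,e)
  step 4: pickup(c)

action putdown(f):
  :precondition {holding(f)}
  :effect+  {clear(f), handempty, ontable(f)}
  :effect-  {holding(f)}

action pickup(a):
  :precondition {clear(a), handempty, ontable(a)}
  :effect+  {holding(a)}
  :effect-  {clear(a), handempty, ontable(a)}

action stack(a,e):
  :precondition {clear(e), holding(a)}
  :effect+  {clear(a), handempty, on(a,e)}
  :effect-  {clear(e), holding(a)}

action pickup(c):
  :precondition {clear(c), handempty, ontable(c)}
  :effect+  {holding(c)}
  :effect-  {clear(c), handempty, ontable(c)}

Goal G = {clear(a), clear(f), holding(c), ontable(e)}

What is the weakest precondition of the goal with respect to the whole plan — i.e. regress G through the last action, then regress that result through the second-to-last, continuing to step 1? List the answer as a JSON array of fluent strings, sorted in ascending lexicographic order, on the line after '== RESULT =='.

Work backward from the goal:
  through step 4 (pickup(c)): drop {holding(c)}, keep {clear(a), clear(f), ontable(e)}, require {clear(c), handempty, ontable(c)}
    → {clear(a), clear(c), clear(f), handempty, ontable(c), ontable(e)}
  through step 3 (stack(a,e)): drop {clear(a), handempty}, keep {clear(c), clear(f), ontable(c), ontable(e)}, require {clear(e), holding(a)}
    → {clear(c), clear(e), clear(f), holding(a), ontable(c), ontable(e)}
  through step 2 (pickup(a)): drop {holding(a)}, keep {clear(c), clear(e), clear(f), ontable(c), ontable(e)}, require {clear(a), handempty, ontable(a)}
    → {clear(a), clear(c), clear(e), clear(f), handempty, ontable(a), ontable(c), ontable(e)}
  through step 1 (putdown(f)): drop {clear(f), handempty}, keep {clear(a), clear(c), clear(e), ontable(a), ontable(c), ontable(e)}, require {holding(f)}
    → {clear(a), clear(c), clear(e), holding(f), ontable(a), ontable(c), ontable(e)}

== RESULT ==
["clear(a)", "clear(c)", "clear(e)", "holding(f)", "ontable(a)", "ontable(c)", "ontable(e)"]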